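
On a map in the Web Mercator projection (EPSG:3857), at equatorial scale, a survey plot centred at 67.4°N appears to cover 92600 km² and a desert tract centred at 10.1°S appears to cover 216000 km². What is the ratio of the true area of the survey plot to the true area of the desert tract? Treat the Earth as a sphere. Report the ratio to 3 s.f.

0.0653

On Mercator the areal scale is sec²φ, so true area = apparent × cos²φ.
True area of survey plot: 92600 × cos²(67.4°) = 92600 × 0.1477 = 13680 km².
True area of desert tract: 216000 × cos²(10.1°) = 216000 × 0.9692 = 209400 km².
Ratio = 13680 / 209400 ≈ 0.0653.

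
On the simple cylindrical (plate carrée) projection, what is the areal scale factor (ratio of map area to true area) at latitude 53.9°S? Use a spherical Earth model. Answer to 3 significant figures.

1.70

Plate carrée maps x = Rλ, y = Rφ. The meridian scale is h = 1 and the parallel scale is k = 1/cos φ = sec φ.
Areal scale = h·k = 1 × sec φ; at 53.9°, h = 1.000, k = 1.697, so h·k = 1.697.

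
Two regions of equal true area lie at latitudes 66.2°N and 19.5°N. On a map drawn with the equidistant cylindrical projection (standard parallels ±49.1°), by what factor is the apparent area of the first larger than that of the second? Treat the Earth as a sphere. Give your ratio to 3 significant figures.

In the equirectangular projection with standard parallel φ₀ = 49.1° (x = Rλ cos φ₀, y = Rφ), meridians are true-scale (h = 1) and the parallel scale is k = cos φ₀ / cos φ.
Areal scale at 66.2°: h·k = 1.000 × 1.622 = 1.622.
Areal scale at 19.5°: h·k = 1.000 × 0.6946 = 0.6946.
Ratio = 1.622/0.6946 ≈ 2.34.

2.34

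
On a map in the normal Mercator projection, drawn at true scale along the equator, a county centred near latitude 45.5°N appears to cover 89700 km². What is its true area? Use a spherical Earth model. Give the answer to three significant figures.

The Mercator projection is conformal; its linear scale factor is the same in every direction and equals sec φ = 1/cos φ.
Areal scale = k² = sec²φ = 1/cos²(45.5°) = 1/0.7009² = 2.036.
True area = apparent / (areal scale) = 89700 / 2.036 ≈ 44100 km².

44100 km²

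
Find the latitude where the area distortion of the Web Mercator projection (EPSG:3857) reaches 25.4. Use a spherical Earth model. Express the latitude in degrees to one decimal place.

Mercator areal scale is sec²φ.
sec²φ = 25.4  ⇒  cos²φ = 0.03937  ⇒  cos φ = 0.1984.
φ = arccos(0.1984) ≈ 78.6°.

78.6°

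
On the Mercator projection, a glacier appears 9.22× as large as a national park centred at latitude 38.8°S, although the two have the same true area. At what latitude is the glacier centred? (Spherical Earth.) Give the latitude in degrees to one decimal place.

75.1°

Mercator areal scale is sec²φ, so apparent-area ratio = sec²φ₁ / sec²φ₂ = cos²φ₂ / cos²φ₁.
cos²φ₂ / cos²φ₁ = 9.22  ⇒  cos φ₁ = cos 38.8° / √9.22 = 0.7793/3.036 = 0.2567.
φ₁ = arccos(0.2567) ≈ 75.1°.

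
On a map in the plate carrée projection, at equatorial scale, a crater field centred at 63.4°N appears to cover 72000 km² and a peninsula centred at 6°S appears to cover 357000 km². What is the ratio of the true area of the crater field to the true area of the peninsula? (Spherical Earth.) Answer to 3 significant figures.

0.0908

On the plate carrée, areal scale = h·k = 1 × sec φ, so true area = apparent × cos φ.
True area of crater field: 72000 × cos(63.4°) = 72000 × 0.4478 = 32240 km².
True area of peninsula: 357000 × cos(6°) = 357000 × 0.9945 = 355000 km².
Ratio = 32240 / 355000 ≈ 0.0908.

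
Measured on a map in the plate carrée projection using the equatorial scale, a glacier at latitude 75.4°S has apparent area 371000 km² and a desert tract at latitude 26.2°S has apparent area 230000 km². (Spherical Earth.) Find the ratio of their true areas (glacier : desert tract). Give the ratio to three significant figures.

0.453

On the plate carrée, areal scale = h·k = 1 × sec φ, so true area = apparent × cos φ.
True area of glacier: 371000 × cos(75.4°) = 371000 × 0.2521 = 93520 km².
True area of desert tract: 230000 × cos(26.2°) = 230000 × 0.8973 = 206400 km².
Ratio = 93520 / 206400 ≈ 0.453.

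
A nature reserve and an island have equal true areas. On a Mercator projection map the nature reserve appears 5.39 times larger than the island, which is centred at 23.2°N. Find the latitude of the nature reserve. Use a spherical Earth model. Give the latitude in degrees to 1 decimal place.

66.7°

Mercator areal scale is sec²φ, so apparent-area ratio = sec²φ₁ / sec²φ₂ = cos²φ₂ / cos²φ₁.
cos²φ₂ / cos²φ₁ = 5.39  ⇒  cos φ₁ = cos 23.2° / √5.39 = 0.9191/2.322 = 0.3959.
φ₁ = arccos(0.3959) ≈ 66.7°.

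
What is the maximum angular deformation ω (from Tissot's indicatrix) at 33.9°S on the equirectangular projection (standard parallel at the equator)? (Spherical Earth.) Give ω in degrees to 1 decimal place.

Plate carrée maps x = Rλ, y = Rφ. The meridian scale is h = 1 and the parallel scale is k = 1/cos φ = sec φ.
At 33.9°: h = 1.000, k = 1.205; principal scales a = 1.205, b = 1.000.
sin(ω/2) = (a − b)/(a + b) = 0.2048/2.205 = 0.09289, so ω = 2 arcsin(0.09289) ≈ 10.7°.

10.7°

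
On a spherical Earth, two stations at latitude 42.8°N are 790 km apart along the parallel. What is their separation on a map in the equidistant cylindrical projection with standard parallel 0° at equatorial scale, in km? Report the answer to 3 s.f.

For the equirectangular projection with φ₀ = 0 (plate carrée), h = 1 along meridians and k = sec φ along parallels.
Along the parallel, k = sec 42.8° = 1/0.7337 = 1.363.
Map distance = 790 × 1.363 ≈ 1080 km.

1080 km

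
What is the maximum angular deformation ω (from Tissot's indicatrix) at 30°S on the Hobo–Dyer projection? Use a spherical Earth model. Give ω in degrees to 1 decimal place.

10.0°

Hobo–Dyer is a cylindrical equal-area projection with standard parallels at ±37.5°. A cylindrical equal-area projection with standard parallel φ₀ has meridian scale h = cos φ / cos φ₀ and parallel scale k = cos φ₀ / cos φ (so areas are preserved, h·k = 1).
At 30°: h = 1.092, k = 0.9161; principal scales a = 1.092, b = 0.9161.
sin(ω/2) = (a − b)/(a + b) = 0.1755/2.008 = 0.08742, so ω = 2 arcsin(0.08742) ≈ 10.0°.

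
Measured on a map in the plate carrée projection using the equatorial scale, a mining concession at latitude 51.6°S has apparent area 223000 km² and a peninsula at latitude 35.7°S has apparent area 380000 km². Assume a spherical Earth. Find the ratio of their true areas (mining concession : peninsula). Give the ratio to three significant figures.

On the plate carrée, areal scale = h·k = 1 × sec φ, so true area = apparent × cos φ.
True area of mining concession: 223000 × cos(51.6°) = 223000 × 0.6211 = 138500 km².
True area of peninsula: 380000 × cos(35.7°) = 380000 × 0.8121 = 308600 km².
Ratio = 138500 / 308600 ≈ 0.449.

0.449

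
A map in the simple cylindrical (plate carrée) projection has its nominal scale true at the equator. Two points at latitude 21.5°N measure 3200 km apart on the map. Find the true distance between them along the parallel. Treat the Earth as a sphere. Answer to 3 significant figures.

2980 km

In the plate carrée (x = Rλ, y = Rφ), meridians are true-scale (h = 1) and parallels are stretched by k = sec φ.
Along the parallel at 21.5°, map distances are exaggerated by k = sec 21.5° = 1.075.
True distance = 3200 / 1.075 = 3200 × cos 21.5° ≈ 2980 km.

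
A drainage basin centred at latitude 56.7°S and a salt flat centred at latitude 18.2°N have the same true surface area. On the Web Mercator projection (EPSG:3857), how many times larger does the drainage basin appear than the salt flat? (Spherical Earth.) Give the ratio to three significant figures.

2.99

Mercator areal scale is sec²φ.
At 56.7°: sec²(56.7°) = 1/0.5490² = 3.318.
At 18.2°: sec²(18.2°) = 1/0.9500² = 1.108.
Ratio = 3.318/1.108 = cos²(18.2°)/cos²(56.7°) ≈ 2.99.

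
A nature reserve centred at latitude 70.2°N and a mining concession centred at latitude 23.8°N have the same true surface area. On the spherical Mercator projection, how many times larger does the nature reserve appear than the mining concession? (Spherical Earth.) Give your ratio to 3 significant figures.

Mercator areal scale is sec²φ.
At 70.2°: sec²(70.2°) = 1/0.3387² = 8.715.
At 23.8°: sec²(23.8°) = 1/0.9150² = 1.195.
Ratio = 8.715/1.195 = cos²(23.8°)/cos²(70.2°) ≈ 7.30.

7.30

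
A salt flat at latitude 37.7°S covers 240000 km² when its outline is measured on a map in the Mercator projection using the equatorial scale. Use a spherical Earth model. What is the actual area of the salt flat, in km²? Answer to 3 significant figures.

For Mercator, h = k = sec φ (a conformal cylindrical projection has a single point scale, 1/cos φ).
Areal scale = k² = sec²φ = 1/cos²(37.7°) = 1/0.7912² = 1.597.
True area = apparent / (areal scale) = 240000 / 1.597 ≈ 150000 km².

150000 km²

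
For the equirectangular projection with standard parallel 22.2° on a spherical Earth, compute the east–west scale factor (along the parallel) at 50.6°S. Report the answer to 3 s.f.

With standard parallel φ₀ = 22.2°, the equirectangular projection gives x = Rλ cos φ₀, y = Rφ, so h = 1 and k = cos 22.2° / cos φ.
k = cos 22.2° / cos 50.6° = 0.9259/0.6347 = 1.459.

1.46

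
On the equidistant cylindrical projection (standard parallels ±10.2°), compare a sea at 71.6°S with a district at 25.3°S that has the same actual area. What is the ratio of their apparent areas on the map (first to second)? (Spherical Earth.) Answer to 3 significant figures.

2.86

In the equirectangular projection with standard parallel φ₀ = 10.2° (x = Rλ cos φ₀, y = Rφ), meridians are true-scale (h = 1) and the parallel scale is k = cos φ₀ / cos φ.
Areal scale at 71.6°: h·k = 1.000 × 3.118 = 3.118.
Areal scale at 25.3°: h·k = 1.000 × 1.089 = 1.089.
Ratio = 3.118/1.089 ≈ 2.86.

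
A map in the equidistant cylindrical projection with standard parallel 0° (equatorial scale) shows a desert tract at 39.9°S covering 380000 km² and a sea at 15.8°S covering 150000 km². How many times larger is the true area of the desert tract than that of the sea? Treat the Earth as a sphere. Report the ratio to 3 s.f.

On the plate carrée, areal scale = h·k = 1 × sec φ, so true area = apparent × cos φ.
True area of desert tract: 380000 × cos(39.9°) = 380000 × 0.7672 = 291500 km².
True area of sea: 150000 × cos(15.8°) = 150000 × 0.9622 = 144300 km².
Ratio = 291500 / 144300 ≈ 2.02.

2.02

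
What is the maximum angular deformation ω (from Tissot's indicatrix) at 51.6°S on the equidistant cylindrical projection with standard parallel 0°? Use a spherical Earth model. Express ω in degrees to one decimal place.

Plate carrée maps x = Rλ, y = Rφ. The meridian scale is h = 1 and the parallel scale is k = 1/cos φ = sec φ.
At 51.6°: h = 1.000, k = 1.610; principal scales a = 1.610, b = 1.000.
sin(ω/2) = (a − b)/(a + b) = 0.6099/2.610 = 0.2337, so ω = 2 arcsin(0.2337) ≈ 27.0°.

27.0°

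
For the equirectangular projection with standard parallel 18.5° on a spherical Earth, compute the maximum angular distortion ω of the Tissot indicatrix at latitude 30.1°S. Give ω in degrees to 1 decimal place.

5.3°

In the equirectangular projection with standard parallel φ₀ = 18.5° (x = Rλ cos φ₀, y = Rφ), meridians are true-scale (h = 1) and the parallel scale is k = cos φ₀ / cos φ.
At 30.1°: h = 1.000, k = 1.096; principal scales a = 1.096, b = 1.000.
sin(ω/2) = (a − b)/(a + b) = 0.09614/2.096 = 0.04586, so ω = 2 arcsin(0.04586) ≈ 5.3°.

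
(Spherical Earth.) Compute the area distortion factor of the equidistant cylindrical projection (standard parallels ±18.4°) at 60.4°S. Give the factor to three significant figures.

1.92

The equidistant cylindrical projection with φ₀ = 18.4° has h = 1 (meridians true) and k = cos φ₀ / cos φ along parallels.
Areal scale = h·k = 1 × cos φ₀ / cos φ; at 60.4°, h = 1.000, k = 1.921, so h·k = 1.921.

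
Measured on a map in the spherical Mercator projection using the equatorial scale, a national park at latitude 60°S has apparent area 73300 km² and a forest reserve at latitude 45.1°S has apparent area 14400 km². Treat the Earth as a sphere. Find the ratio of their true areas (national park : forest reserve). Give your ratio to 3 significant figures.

2.55

Mercator's areal exaggeration is sec²φ; hence true area = (apparent area) · cos²φ.
True area of national park: 73300 × cos²(60°) = 73300 × 0.2500 = 18330 km².
True area of forest reserve: 14400 × cos²(45.1°) = 14400 × 0.4983 = 7175 km².
Ratio = 18330 / 7175 ≈ 2.55.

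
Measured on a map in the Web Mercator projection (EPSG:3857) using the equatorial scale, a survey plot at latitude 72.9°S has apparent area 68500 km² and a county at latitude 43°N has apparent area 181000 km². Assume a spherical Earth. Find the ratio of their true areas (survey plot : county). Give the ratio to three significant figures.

Since Mercator area scale is 1/cos²φ, the true area equals the apparent area multiplied by cos²φ.
True area of survey plot: 68500 × cos²(72.9°) = 68500 × 0.08646 = 5922 km².
True area of county: 181000 × cos²(43°) = 181000 × 0.5349 = 96810 km².
Ratio = 5922 / 96810 ≈ 0.0612.

0.0612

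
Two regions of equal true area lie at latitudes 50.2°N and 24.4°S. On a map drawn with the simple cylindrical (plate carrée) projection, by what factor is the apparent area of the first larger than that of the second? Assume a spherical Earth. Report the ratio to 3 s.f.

1.42

For the equirectangular projection with φ₀ = 0 (plate carrée), h = 1 along meridians and k = sec φ along parallels.
Areal scale at 50.2°: h·k = 1.000 × 1.562 = 1.562.
Areal scale at 24.4°: h·k = 1.000 × 1.098 = 1.098.
Ratio = 1.562/1.098 ≈ 1.42.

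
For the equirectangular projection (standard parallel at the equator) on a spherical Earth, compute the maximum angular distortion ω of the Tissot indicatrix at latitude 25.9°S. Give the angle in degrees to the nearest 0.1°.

In the plate carrée (x = Rλ, y = Rφ), meridians are true-scale (h = 1) and parallels are stretched by k = sec φ.
At 25.9°: h = 1.000, k = 1.112; principal scales a = 1.112, b = 1.000.
sin(ω/2) = (a − b)/(a + b) = 0.1117/2.112 = 0.05288, so ω = 2 arcsin(0.05288) ≈ 6.1°.

6.1°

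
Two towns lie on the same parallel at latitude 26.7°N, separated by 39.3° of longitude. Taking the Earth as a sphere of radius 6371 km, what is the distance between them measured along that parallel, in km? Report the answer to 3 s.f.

3900 km

Arc length along a parallel = R cos φ · Δλ (with Δλ in radians).
= 6371 × cos 26.7° × (39.3° × π/180) = 6371 × 0.8934 × 0.6859 ≈ 3900 km.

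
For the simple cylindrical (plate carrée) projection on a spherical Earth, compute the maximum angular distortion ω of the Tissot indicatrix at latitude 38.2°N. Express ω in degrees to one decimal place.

13.8°

For the equirectangular projection with φ₀ = 0 (plate carrée), h = 1 along meridians and k = sec φ along parallels.
At 38.2°: h = 1.000, k = 1.272; principal scales a = 1.272, b = 1.000.
sin(ω/2) = (a − b)/(a + b) = 0.2725/2.272 = 0.1199, so ω = 2 arcsin(0.1199) ≈ 13.8°.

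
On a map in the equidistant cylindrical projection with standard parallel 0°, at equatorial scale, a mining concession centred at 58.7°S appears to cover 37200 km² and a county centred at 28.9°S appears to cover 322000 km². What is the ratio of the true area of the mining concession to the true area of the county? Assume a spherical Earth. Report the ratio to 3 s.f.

Plate carrée has h = 1 and k = sec φ, giving areal scale sec φ; true area = (apparent area) · cos φ.
True area of mining concession: 37200 × cos(58.7°) = 37200 × 0.5195 = 19330 km².
True area of county: 322000 × cos(28.9°) = 322000 × 0.8755 = 281900 km².
Ratio = 19330 / 281900 ≈ 0.0686.

0.0686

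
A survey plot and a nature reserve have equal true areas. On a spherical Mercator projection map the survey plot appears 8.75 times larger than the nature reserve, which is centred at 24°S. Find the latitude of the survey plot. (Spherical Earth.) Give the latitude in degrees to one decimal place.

72.0°

Mercator areal scale is sec²φ, so apparent-area ratio = sec²φ₁ / sec²φ₂ = cos²φ₂ / cos²φ₁.
cos²φ₂ / cos²φ₁ = 8.75  ⇒  cos φ₁ = cos 24° / √8.75 = 0.9135/2.958 = 0.3088.
φ₁ = arccos(0.3088) ≈ 72.0°.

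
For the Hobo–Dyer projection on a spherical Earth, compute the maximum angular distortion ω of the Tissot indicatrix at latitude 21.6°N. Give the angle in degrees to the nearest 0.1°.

18.1°

The Hobo–Dyer projection is cylindrical equal-area with φ₀ = 37.5°. Cylindrical equal-area (φ₀ = 37.5°): h = cos φ / cos 37.5° along meridians, k = cos 37.5° / cos φ along parallels; h·k = 1.
At 21.6°: h = 1.172, k = 0.8533; principal scales a = 1.172, b = 0.8533.
sin(ω/2) = (a − b)/(a + b) = 0.3187/2.025 = 0.1574, so ω = 2 arcsin(0.1574) ≈ 18.1°.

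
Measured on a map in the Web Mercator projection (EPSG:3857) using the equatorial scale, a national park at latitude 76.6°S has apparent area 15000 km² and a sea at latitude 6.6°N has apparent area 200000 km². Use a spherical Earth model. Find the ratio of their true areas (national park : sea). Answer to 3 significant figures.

Mercator's areal exaggeration is sec²φ; hence true area = (apparent area) · cos²φ.
True area of national park: 15000 × cos²(76.6°) = 15000 × 0.05371 = 805.6 km².
True area of sea: 200000 × cos²(6.6°) = 200000 × 0.9868 = 197400 km².
Ratio = 805.6 / 197400 ≈ 0.00408.

0.00408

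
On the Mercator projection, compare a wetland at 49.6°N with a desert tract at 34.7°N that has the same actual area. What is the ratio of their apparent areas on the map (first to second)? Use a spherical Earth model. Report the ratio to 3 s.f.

1.61

Mercator is conformal with k = sec φ, so areal scale = k² = sec²φ.
At 49.6°: sec²(49.6°) = 1/0.6481² = 2.381.
At 34.7°: sec²(34.7°) = 1/0.8221² = 1.479.
Ratio = 2.381/1.479 = cos²(34.7°)/cos²(49.6°) ≈ 1.61.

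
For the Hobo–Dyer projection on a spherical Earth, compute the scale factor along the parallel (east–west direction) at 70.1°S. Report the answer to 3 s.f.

2.33

Hobo–Dyer is a cylindrical equal-area projection with standard parallels at ±37.5°. A cylindrical equal-area projection with standard parallel φ₀ has meridian scale h = cos φ / cos φ₀ and parallel scale k = cos φ₀ / cos φ (so areas are preserved, h·k = 1).
k = cos 37.5° / cos 70.1° = 0.7934/0.3404 = 2.331.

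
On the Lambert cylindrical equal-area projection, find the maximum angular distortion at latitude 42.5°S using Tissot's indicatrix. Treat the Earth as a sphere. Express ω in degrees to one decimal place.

34.4°

The Lambert cylindrical equal-area projection is the cylindrical equal-area projection with its standard parallel at the equator (φ₀ = 0). A cylindrical equal-area projection with standard parallel φ₀ has meridian scale h = cos φ / cos φ₀ and parallel scale k = cos φ₀ / cos φ (so areas are preserved, h·k = 1).
At 42.5°: h = 0.7373, k = 1.356; principal scales a = 1.356, b = 0.7373.
sin(ω/2) = (a − b)/(a + b) = 0.6191/2.094 = 0.2957, so ω = 2 arcsin(0.2957) ≈ 34.4°.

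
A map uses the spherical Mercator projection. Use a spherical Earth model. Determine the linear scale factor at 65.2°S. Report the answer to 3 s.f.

Mercator is conformal, so the point scale is isotropic: h = k = sec φ = 1/cos φ.
k = 1/cos 65.2° = 1/0.4195 = 2.384.

2.38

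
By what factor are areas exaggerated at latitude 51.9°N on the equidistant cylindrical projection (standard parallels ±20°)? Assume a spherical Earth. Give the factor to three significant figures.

The equidistant cylindrical projection with φ₀ = 20° has h = 1 (meridians true) and k = cos φ₀ / cos φ along parallels.
Areal scale = h·k = 1 × cos φ₀ / cos φ; at 51.9°, h = 1.000, k = 1.523, so h·k = 1.523.

1.52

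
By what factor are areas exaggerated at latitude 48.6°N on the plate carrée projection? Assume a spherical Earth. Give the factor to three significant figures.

1.51

In the plate carrée (x = Rλ, y = Rφ), meridians are true-scale (h = 1) and parallels are stretched by k = sec φ.
Areal scale = h·k = 1 × sec φ; at 48.6°, h = 1.000, k = 1.512, so h·k = 1.512.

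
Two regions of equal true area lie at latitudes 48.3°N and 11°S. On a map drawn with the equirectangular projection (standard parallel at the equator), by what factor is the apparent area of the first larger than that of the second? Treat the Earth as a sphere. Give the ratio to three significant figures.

For the equirectangular projection with φ₀ = 0 (plate carrée), h = 1 along meridians and k = sec φ along parallels.
Areal scale at 48.3°: h·k = 1.000 × 1.503 = 1.503.
Areal scale at 11°: h·k = 1.000 × 1.019 = 1.019.
Ratio = 1.503/1.019 ≈ 1.48.

1.48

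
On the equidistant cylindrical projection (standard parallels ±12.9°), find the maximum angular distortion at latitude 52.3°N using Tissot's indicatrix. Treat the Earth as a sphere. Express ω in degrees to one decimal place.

26.5°

In the equirectangular projection with standard parallel φ₀ = 12.9° (x = Rλ cos φ₀, y = Rφ), meridians are true-scale (h = 1) and the parallel scale is k = cos φ₀ / cos φ.
At 52.3°: h = 1.000, k = 1.594; principal scales a = 1.594, b = 1.000.
sin(ω/2) = (a − b)/(a + b) = 0.5940/2.594 = 0.2290, so ω = 2 arcsin(0.2290) ≈ 26.5°.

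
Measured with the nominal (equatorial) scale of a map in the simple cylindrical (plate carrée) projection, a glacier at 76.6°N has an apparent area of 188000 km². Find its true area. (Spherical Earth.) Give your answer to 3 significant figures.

Plate carrée maps x = Rλ, y = Rφ. The meridian scale is h = 1 and the parallel scale is k = 1/cos φ = sec φ.
Areal scale = h·k = 1 × sec φ; at 76.6°, h = 1.000, k = 4.315, so h·k = 4.315.
True area = apparent / (areal scale) = 188000 / 4.315 ≈ 43600 km².

43600 km²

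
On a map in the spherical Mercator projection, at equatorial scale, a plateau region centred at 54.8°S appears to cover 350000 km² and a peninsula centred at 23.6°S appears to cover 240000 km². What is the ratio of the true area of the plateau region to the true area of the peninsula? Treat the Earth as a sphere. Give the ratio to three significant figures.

0.577

On Mercator the areal scale is sec²φ, so true area = apparent × cos²φ.
True area of plateau region: 350000 × cos²(54.8°) = 350000 × 0.3323 = 116300 km².
True area of peninsula: 240000 × cos²(23.6°) = 240000 × 0.8397 = 201500 km².
Ratio = 116300 / 201500 ≈ 0.577.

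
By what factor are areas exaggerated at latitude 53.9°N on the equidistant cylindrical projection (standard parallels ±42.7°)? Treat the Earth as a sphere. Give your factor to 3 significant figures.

1.25

The equidistant cylindrical projection with φ₀ = 42.7° has h = 1 (meridians true) and k = cos φ₀ / cos φ along parallels.
Areal scale = h·k = 1 × cos φ₀ / cos φ; at 53.9°, h = 1.000, k = 1.247, so h·k = 1.247.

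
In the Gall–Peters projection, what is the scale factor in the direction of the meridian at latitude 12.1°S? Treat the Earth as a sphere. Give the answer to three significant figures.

1.38

Gall–Peters is a cylindrical equal-area projection with standard parallels at ±45°. Cylindrical equal-area (φ₀ = 45°): h = cos φ / cos 45° along meridians, k = cos 45° / cos φ along parallels; h·k = 1.
h = cos 12.1° / cos 45° = 0.9778/0.7071 = 1.383.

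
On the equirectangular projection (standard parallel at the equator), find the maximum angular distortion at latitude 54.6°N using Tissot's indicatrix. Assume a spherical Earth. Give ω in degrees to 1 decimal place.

In the plate carrée (x = Rλ, y = Rφ), meridians are true-scale (h = 1) and parallels are stretched by k = sec φ.
At 54.6°: h = 1.000, k = 1.726; principal scales a = 1.726, b = 1.000.
sin(ω/2) = (a − b)/(a + b) = 0.7263/2.726 = 0.2664, so ω = 2 arcsin(0.2664) ≈ 30.9°.

30.9°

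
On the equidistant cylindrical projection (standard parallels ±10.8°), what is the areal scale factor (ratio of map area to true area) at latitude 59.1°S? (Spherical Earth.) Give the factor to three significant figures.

1.91

In the equirectangular projection with standard parallel φ₀ = 10.8° (x = Rλ cos φ₀, y = Rφ), meridians are true-scale (h = 1) and the parallel scale is k = cos φ₀ / cos φ.
Areal scale = h·k = 1 × cos φ₀ / cos φ; at 59.1°, h = 1.000, k = 1.913, so h·k = 1.913.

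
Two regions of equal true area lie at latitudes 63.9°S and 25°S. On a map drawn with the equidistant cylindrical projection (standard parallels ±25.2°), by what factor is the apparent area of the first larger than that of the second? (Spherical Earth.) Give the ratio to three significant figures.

2.06

In the equirectangular projection with standard parallel φ₀ = 25.2° (x = Rλ cos φ₀, y = Rφ), meridians are true-scale (h = 1) and the parallel scale is k = cos φ₀ / cos φ.
Areal scale at 63.9°: h·k = 1.000 × 2.057 = 2.057.
Areal scale at 25°: h·k = 1.000 × 0.9984 = 0.9984.
Ratio = 2.057/0.9984 ≈ 2.06.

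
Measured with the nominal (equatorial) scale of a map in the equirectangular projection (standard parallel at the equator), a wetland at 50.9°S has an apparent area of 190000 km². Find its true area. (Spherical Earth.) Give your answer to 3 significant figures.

120000 km²

For the equirectangular projection with φ₀ = 0 (plate carrée), h = 1 along meridians and k = sec φ along parallels.
Areal scale = h·k = 1 × sec φ; at 50.9°, h = 1.000, k = 1.586, so h·k = 1.586.
True area = apparent / (areal scale) = 190000 / 1.586 ≈ 120000 km².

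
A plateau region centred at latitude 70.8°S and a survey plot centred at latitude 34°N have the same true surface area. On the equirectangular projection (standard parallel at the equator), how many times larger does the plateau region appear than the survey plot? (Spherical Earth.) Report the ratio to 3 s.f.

For the equirectangular projection with φ₀ = 0 (plate carrée), h = 1 along meridians and k = sec φ along parallels.
Areal scale at 70.8°: h·k = 1.000 × 3.041 = 3.041.
Areal scale at 34°: h·k = 1.000 × 1.206 = 1.206.
Ratio = 3.041/1.206 ≈ 2.52.

2.52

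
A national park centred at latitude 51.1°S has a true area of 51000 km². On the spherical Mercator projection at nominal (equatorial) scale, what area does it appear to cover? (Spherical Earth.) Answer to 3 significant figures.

The Mercator projection is conformal; its linear scale factor is the same in every direction and equals sec φ = 1/cos φ.
Areal scale = k² = sec²φ = 1/cos²(51.1°) = 1/0.6280² = 2.536.
Apparent area = 51000 × 2.536 ≈ 129000 km².

129000 km²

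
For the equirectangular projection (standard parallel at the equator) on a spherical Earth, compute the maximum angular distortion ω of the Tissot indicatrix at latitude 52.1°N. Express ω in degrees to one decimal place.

Plate carrée maps x = Rλ, y = Rφ. The meridian scale is h = 1 and the parallel scale is k = 1/cos φ = sec φ.
At 52.1°: h = 1.000, k = 1.628; principal scales a = 1.628, b = 1.000.
sin(ω/2) = (a − b)/(a + b) = 0.6279/2.628 = 0.2389, so ω = 2 arcsin(0.2389) ≈ 27.6°.

27.6°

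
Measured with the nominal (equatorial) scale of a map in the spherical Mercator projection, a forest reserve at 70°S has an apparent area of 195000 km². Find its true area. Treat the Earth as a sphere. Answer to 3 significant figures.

22800 km²

The Mercator projection is conformal; its linear scale factor is the same in every direction and equals sec φ = 1/cos φ.
Areal scale = k² = sec²φ = 1/cos²(70°) = 1/0.3420² = 8.549.
True area = apparent / (areal scale) = 195000 / 8.549 ≈ 22800 km².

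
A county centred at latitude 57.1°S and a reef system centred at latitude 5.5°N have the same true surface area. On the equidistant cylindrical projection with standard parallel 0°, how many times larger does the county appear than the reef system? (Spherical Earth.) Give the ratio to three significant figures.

1.83

For the equirectangular projection with φ₀ = 0 (plate carrée), h = 1 along meridians and k = sec φ along parallels.
Areal scale at 57.1°: h·k = 1.000 × 1.841 = 1.841.
Areal scale at 5.5°: h·k = 1.000 × 1.005 = 1.005.
Ratio = 1.841/1.005 ≈ 1.83.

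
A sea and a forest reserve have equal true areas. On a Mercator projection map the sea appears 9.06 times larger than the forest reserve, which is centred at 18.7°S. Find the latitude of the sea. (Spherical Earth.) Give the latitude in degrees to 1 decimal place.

71.7°

Mercator areal scale is sec²φ, so apparent-area ratio = sec²φ₁ / sec²φ₂ = cos²φ₂ / cos²φ₁.
cos²φ₂ / cos²φ₁ = 9.06  ⇒  cos φ₁ = cos 18.7° / √9.06 = 0.9472/3.010 = 0.3147.
φ₁ = arccos(0.3147) ≈ 71.7°.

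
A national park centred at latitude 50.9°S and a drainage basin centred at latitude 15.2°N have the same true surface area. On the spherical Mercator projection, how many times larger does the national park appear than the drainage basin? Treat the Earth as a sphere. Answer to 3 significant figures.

On Mercator, area is exaggerated by sec²φ = 1/cos²φ.
At 50.9°: sec²(50.9°) = 1/0.6307² = 2.514.
At 15.2°: sec²(15.2°) = 1/0.9650² = 1.074.
Ratio = 2.514/1.074 = cos²(15.2°)/cos²(50.9°) ≈ 2.34.

2.34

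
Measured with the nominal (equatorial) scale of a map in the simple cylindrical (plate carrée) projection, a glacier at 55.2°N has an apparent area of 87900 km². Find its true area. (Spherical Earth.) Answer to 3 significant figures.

In the plate carrée (x = Rλ, y = Rφ), meridians are true-scale (h = 1) and parallels are stretched by k = sec φ.
Areal scale = h·k = 1 × sec φ; at 55.2°, h = 1.000, k = 1.752, so h·k = 1.752.
True area = apparent / (areal scale) = 87900 / 1.752 ≈ 50200 km².

50200 km²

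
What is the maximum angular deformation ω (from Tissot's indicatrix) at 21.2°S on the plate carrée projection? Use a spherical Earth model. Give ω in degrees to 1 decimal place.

4.0°

Plate carrée maps x = Rλ, y = Rφ. The meridian scale is h = 1 and the parallel scale is k = 1/cos φ = sec φ.
At 21.2°: h = 1.000, k = 1.073; principal scales a = 1.073, b = 1.000.
sin(ω/2) = (a − b)/(a + b) = 0.07259/2.073 = 0.03502, so ω = 2 arcsin(0.03502) ≈ 4.0°.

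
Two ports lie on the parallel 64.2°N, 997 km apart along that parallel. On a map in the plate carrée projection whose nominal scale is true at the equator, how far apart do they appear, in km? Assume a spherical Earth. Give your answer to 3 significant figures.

Plate carrée maps x = Rλ, y = Rφ. The meridian scale is h = 1 and the parallel scale is k = 1/cos φ = sec φ.
Along the parallel, k = sec 64.2° = 1/0.4352 = 2.298.
Map distance = 997 × 2.298 ≈ 2290 km.

2290 km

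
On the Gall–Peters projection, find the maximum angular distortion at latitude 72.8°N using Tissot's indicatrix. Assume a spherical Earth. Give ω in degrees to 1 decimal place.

The Gall–Peters projection is cylindrical equal-area with φ₀ = 45°. Cylindrical equal-area (φ₀ = 45°): h = cos φ / cos 45° along meridians, k = cos 45° / cos φ along parallels; h·k = 1.
At 72.8°: h = 0.4182, k = 2.391; principal scales a = 2.391, b = 0.4182.
sin(ω/2) = (a − b)/(a + b) = 1.973/2.809 = 0.7023, so ω = 2 arcsin(0.7023) ≈ 89.2°.

89.2°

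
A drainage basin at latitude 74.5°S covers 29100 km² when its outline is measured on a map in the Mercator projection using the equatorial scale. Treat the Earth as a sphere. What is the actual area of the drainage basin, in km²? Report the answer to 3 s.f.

Mercator is conformal, so the point scale is isotropic: h = k = sec φ = 1/cos φ.
Areal scale = k² = sec²φ = 1/cos²(74.5°) = 1/0.2672² = 14.00.
True area = apparent / (areal scale) = 29100 / 14.00 ≈ 2080 km².

2080 km²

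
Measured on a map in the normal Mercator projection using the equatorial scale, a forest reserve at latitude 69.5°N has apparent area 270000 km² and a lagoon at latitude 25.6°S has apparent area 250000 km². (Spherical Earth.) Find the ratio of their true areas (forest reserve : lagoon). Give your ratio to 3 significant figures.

0.163

Since Mercator area scale is 1/cos²φ, the true area equals the apparent area multiplied by cos²φ.
True area of forest reserve: 270000 × cos²(69.5°) = 270000 × 0.1226 = 33110 km².
True area of lagoon: 250000 × cos²(25.6°) = 250000 × 0.8133 = 203300 km².
Ratio = 33110 / 203300 ≈ 0.163.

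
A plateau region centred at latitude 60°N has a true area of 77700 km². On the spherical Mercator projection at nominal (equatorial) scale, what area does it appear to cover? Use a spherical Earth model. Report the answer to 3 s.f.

311000 km²

For Mercator, h = k = sec φ (a conformal cylindrical projection has a single point scale, 1/cos φ).
Areal scale = k² = sec²φ = 1/cos²(60°) = 1/0.5000² = 4.000.
Apparent area = 77700 × 4.000 ≈ 311000 km².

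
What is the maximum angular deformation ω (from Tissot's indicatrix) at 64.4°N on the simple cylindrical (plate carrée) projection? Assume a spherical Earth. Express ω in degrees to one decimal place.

46.7°

Plate carrée maps x = Rλ, y = Rφ. The meridian scale is h = 1 and the parallel scale is k = 1/cos φ = sec φ.
At 64.4°: h = 1.000, k = 2.314; principal scales a = 2.314, b = 1.000.
sin(ω/2) = (a − b)/(a + b) = 1.314/3.314 = 0.3966, so ω = 2 arcsin(0.3966) ≈ 46.7°.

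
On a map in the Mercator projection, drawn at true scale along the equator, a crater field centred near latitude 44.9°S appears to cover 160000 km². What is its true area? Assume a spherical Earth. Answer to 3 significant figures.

80300 km²

Mercator is conformal, so the point scale is isotropic: h = k = sec φ = 1/cos φ.
Areal scale = k² = sec²φ = 1/cos²(44.9°) = 1/0.7083² = 1.993.
True area = apparent / (areal scale) = 160000 / 1.993 ≈ 80300 km².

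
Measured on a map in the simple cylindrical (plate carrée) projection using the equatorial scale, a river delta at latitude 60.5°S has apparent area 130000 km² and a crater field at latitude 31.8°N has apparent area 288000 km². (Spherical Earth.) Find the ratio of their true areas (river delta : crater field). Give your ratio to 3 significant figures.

0.262

Plate carrée has h = 1 and k = sec φ, giving areal scale sec φ; true area = (apparent area) · cos φ.
True area of river delta: 130000 × cos(60.5°) = 130000 × 0.4924 = 64020 km².
True area of crater field: 288000 × cos(31.8°) = 288000 × 0.8499 = 244800 km².
Ratio = 64020 / 244800 ≈ 0.262.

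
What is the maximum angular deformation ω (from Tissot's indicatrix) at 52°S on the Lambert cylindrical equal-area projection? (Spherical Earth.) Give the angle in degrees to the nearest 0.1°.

The Lambert cylindrical equal-area projection is the cylindrical equal-area projection with its standard parallel at the equator (φ₀ = 0). A cylindrical equal-area projection with standard parallel φ₀ has meridian scale h = cos φ / cos φ₀ and parallel scale k = cos φ₀ / cos φ (so areas are preserved, h·k = 1).
At 52°: h = 0.6157, k = 1.624; principal scales a = 1.624, b = 0.6157.
sin(ω/2) = (a − b)/(a + b) = 1.009/2.240 = 0.4503, so ω = 2 arcsin(0.4503) ≈ 53.5°.

53.5°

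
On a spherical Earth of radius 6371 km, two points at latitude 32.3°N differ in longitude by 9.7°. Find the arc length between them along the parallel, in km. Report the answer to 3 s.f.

Arc length along a parallel = R cos φ · Δλ (with Δλ in radians).
= 6371 × cos 32.3° × (9.7° × π/180) = 6371 × 0.8453 × 0.1693 ≈ 912 km.

912 km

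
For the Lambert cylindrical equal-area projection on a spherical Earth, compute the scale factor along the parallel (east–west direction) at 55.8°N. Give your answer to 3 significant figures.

1.78

The Lambert cylindrical equal-area projection is the cylindrical equal-area projection with its standard parallel at the equator (φ₀ = 0). Cylindrical equal-area (φ₀ = 0°): h = cos φ / cos 0° along meridians, k = cos 0° / cos φ along parallels; h·k = 1.
k = cos 0° / cos 55.8° = 1.000/0.5621 = 1.779.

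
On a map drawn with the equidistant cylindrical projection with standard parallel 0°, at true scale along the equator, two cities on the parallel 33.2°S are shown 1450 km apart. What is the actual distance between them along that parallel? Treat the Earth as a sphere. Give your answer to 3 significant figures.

For the equirectangular projection with φ₀ = 0 (plate carrée), h = 1 along meridians and k = sec φ along parallels.
Along the parallel at 33.2°, map distances are exaggerated by k = sec 33.2° = 1.195.
True distance = 1450 / 1.195 = 1450 × cos 33.2° ≈ 1210 km.

1210 km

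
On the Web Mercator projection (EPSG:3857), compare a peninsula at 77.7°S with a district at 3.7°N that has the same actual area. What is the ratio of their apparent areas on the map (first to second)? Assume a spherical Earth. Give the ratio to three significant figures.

Mercator areal scale is sec²φ.
At 77.7°: sec²(77.7°) = 1/0.2130² = 22.04.
At 3.7°: sec²(3.7°) = 1/0.9979² = 1.004.
Ratio = 22.04/1.004 = cos²(3.7°)/cos²(77.7°) ≈ 21.9.

21.9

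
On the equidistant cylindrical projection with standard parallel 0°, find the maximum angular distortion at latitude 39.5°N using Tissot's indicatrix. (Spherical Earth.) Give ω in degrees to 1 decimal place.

14.8°

Plate carrée maps x = Rλ, y = Rφ. The meridian scale is h = 1 and the parallel scale is k = 1/cos φ = sec φ.
At 39.5°: h = 1.000, k = 1.296; principal scales a = 1.296, b = 1.000.
sin(ω/2) = (a − b)/(a + b) = 0.2960/2.296 = 0.1289, so ω = 2 arcsin(0.1289) ≈ 14.8°.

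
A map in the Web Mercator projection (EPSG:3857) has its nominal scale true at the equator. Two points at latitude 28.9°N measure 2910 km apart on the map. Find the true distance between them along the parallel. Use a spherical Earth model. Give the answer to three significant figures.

For Mercator, h = k = sec φ (a conformal cylindrical projection has a single point scale, 1/cos φ).
Along the parallel at 28.9°, map distances are exaggerated by k = sec 28.9° = 1.142.
True distance = 2910 / 1.142 = 2910 × cos 28.9° ≈ 2550 km.

2550 km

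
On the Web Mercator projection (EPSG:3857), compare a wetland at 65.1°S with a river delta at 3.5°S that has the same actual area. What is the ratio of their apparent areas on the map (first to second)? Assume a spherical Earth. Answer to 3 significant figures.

Mercator is conformal with k = sec φ, so areal scale = k² = sec²φ.
At 65.1°: sec²(65.1°) = 1/0.4210² = 5.641.
At 3.5°: sec²(3.5°) = 1/0.9981² = 1.004.
Ratio = 5.641/1.004 = cos²(3.5°)/cos²(65.1°) ≈ 5.62.

5.62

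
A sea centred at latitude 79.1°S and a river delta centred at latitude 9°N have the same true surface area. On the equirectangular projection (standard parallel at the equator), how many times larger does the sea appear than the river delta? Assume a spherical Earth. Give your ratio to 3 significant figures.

5.22

For the equirectangular projection with φ₀ = 0 (plate carrée), h = 1 along meridians and k = sec φ along parallels.
Areal scale at 79.1°: h·k = 1.000 × 5.288 = 5.288.
Areal scale at 9°: h·k = 1.000 × 1.012 = 1.012.
Ratio = 5.288/1.012 ≈ 5.22.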